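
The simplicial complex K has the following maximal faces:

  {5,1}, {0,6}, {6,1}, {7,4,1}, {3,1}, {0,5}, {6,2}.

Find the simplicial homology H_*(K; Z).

H_0 = Z,  H_1 = Z,  H_2 = 0.

Take the total order 0 < 1 < 2 < 3 < 4 < 5 < 6 < 7 on the vertex set. Then K (dimension 2) consists of the simplices:

  0-simplices (8): [0], [1], [2], [3], [4], [5], [6], [7]
  1-simplices (9): [0,5], [0,6], [1,3], [1,4], [1,5], [1,6], [1,7], [2,6], [4,7]
  2-simplices (1): [1,4,7]

so the chain groups are C_0 ≅ Z^8, C_1 ≅ Z^9, C_2 ≅ Z^1.

Boundary ∂_1: C_1 → C_0 sends each edge [p,q] (with p < q) to q − p.
As a 8×9 matrix over Z this has rank 7, with invariant factors (1,1,1,1,1,1,1).

Boundary ∂_2: C_2 → C_1 acts by ∂[p,q,r] = [q,r] − [p,r] + [p,q]. For instance
  ∂[1,4,7] = [4,7] − [1,7] + [1,4].
As a 9×1 matrix over Z this has rank 1, with invariant factors (1).

Reading off H_k = ker ∂_k / im ∂_{k+1}:

  H_0: rank C_0 − rank ∂_1 = 8 − 7 = 1, and the invariant factors of ∂_1 are all 1, so H_0 ≅ Z.
  H_1: rank ker ∂_1 − rank ∂_2 = (9 − 7) − 1 = 1, and the invariant factors of ∂_2 are all 1, so H_1 ≅ Z.
  H_2: rank ker ∂_2 − rank ∂_3 = (1 − 1) − 0 = 0, and there is no ∂_3, so H_2 ≅ 0.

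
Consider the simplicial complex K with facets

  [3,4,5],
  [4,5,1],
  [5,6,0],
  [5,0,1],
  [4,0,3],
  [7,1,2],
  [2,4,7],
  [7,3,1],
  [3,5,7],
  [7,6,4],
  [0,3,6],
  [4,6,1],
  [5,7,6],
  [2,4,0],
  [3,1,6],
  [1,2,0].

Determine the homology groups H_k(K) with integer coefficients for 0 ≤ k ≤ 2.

H_0 ≅ Z,  H_1 ≅ Z^2,  H_2 ≅ Z.

Fix the vertex order 0 < 1 < 2 < 3 < 4 < 5 < 6 < 7 and write every simplex with vertices in increasing order. Then dim K = 2 and the simplices of K are:

  0-simplices (8): [0], [1], [2], [3], [4], [5], [6], [7]
  1-simplices (24): (24 of them)
  2-simplices (16): [0,1,2], [0,1,5], [0,2,4], [0,3,4], [0,3,6], [0,5,6], [1,2,7], [1,3,6], [1,3,7], [1,4,5], [1,4,6], [2,4,7], [3,4,5], [3,5,7], [4,6,7], [5,6,7]

so the chain groups are C_0 ≅ Z^8, C_1 ≅ Z^24, C_2 ≅ Z^16.

Boundary ∂_1: C_1 → C_0 maps an edge to its endpoints' difference, ∂[p,q] = q − p. For instance
  ∂[3,7] = [7] − [3].
The resulting 8×24 matrix has rank 7, and its Smith normal form has invariant factors (1,1,1,1,1,1,1).

∂_2: C_2 → C_1 acts by ∂[p,q,r] = [q,r] − [p,r] + [p,q]. For instance
  ∂[2,4,7] = [4,7] − [2,7] + [2,4],
  ∂[1,4,6] = [4,6] − [1,6] + [1,4].
The resulting 24×16 matrix has rank 15, and its Smith normal form has invariant factors (1,1,1,1,1,1,1,1,1,1,1,1,1,1,1).

Reading off H_k = ker ∂_k / im ∂_{k+1}:

  H_0: rank C_0 − rank ∂_1 = 8 − 7 = 1, and the invariant factors of ∂_1 are all 1, so H_0 = Z.
  H_1: rank ker ∂_1 − rank ∂_2 = (24 − 7) − 15 = 2, and the invariant factors of ∂_2 are all 1, so H_1 = Z^2.
  H_2: rank ker ∂_2 − rank ∂_3 = (16 − 15) − 0 = 1, and there is no ∂_3, so H_2 = Z.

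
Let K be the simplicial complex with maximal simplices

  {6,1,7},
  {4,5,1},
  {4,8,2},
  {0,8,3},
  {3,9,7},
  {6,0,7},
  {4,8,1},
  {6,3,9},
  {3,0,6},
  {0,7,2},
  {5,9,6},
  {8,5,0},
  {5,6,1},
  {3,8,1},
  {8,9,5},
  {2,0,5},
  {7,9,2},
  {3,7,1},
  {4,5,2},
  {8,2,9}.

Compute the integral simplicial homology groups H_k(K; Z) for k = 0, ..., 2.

K has 10 vertices, 30 edges, 20 triangles.
rank ∂_0 = 0, rank ∂_1 = 9 ⇒ b_0 = 10 − 0 − 9 = 1; all invariant factors of ∂_1 are 1 so no torsion. So H_0 ≅ Z.
rank ∂_1 = 9, rank ∂_2 = 20 ⇒ b_1 = 30 − 9 − 20 = 1; ∂_2 has invariant factor(s) [2] giving torsion. So H_1 ≅ Z ⊕ Z/2.
rank ∂_2 = 20, rank ∂_3 = 0 ⇒ b_2 = 20 − 20 − 0 = 0. So H_2 ≅ 0.

H_0 = Z,  H_1 = Z ⊕ Z/2,  H_2 = 0.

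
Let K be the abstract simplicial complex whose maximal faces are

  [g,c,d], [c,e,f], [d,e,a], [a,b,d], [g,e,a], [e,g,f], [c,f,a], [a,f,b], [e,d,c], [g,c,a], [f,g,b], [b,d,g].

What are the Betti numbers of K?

Fix the vertex order a < b < c < d < e < f < g and write every simplex with vertices in increasing order. Then dim K = 2 and the simplices of K are:

  0-simplices (7): a, b, c, d, e, f, g
  1-simplices (18): ab, ac, ad, ae, af, ag, bd, bf, bg, cd, ce, cf, cg, de, dg, ef, eg, fg
  2-simplices (12): abd, abf, acf, acg, ade, aeg, bdg, bfg, cde, cdg, cef, efg

giving chain groups C_0 ≅ Z^7, C_1 ≅ Z^18, C_2 ≅ Z^12.

∂_1: C_1 → C_0 sends each edge [p,q] (with p < q) to q − p.
This gives a 7×18 integer matrix of rank 6; reducing to Smith normal form yields diagonal entries (1,1,1,1,1,1).

∂_2: C_2 → C_1 maps a triangle to the signed sum of its edges. For instance
  ∂bfg = fg − bg + bf,
  ∂abd = bd − ad + ab.
The resulting 18×12 matrix has rank 12, and its Smith normal form has invariant factors (1,1,1,1,1,1,1,1,1,1,1,2).

Reading off H_k = ker ∂_k / im ∂_{k+1}:

  H_0: rank C_0 − rank ∂_1 = 7 − 6 = 1, and the invariant factors of ∂_1 are all 1, so H_0 ≅ Z.
  H_1: rank ker ∂_1 − rank ∂_2 = (18 − 6) − 12 = 0, and ∂_2 has invariant factor 2 > 1, so H_1 ≅ Z/2.
  H_2: rank ker ∂_2 − rank ∂_3 = (12 − 12) − 0 = 0, and there is no ∂_3, so H_2 ≅ 0.

As a check, the Euler characteristic is 7 − 18 + 12 = 1, which agrees with 1 − 0 + 0 = 1.
(K is a triangulation of the real projective plane RP^2.)

Hence the Betti numbers are b_0 = 1, b_1 = 0, b_2 = 0.

b_0 = 1, b_1 = 0, b_2 = 0.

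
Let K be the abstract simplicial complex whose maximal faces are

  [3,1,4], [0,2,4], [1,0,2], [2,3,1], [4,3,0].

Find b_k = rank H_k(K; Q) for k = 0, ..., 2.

b_0 = 1, b_1 = 1, b_2 = 0.

Fix the vertex order 0 < 1 < 2 < 3 < 4 and write every simplex with vertices in increasing order. Then dim K = 2 and the simplices of K are:

  0-simplices (5): [0], [1], [2], [3], [4]
  1-simplices (10): [0,1], [0,2], [0,3], [0,4], [1,2], [1,3], [1,4], [2,3], [2,4], [3,4]
  2-simplices (5): [0,1,2], [0,2,4], [0,3,4], [1,2,3], [1,3,4]

Hence C_0 ≅ Z^5, C_1 ≅ Z^10, C_2 ≅ Z^5.

Boundary ∂_1: C_1 → C_0 is given by ∂[p,q] = [q] − [p]. For instance
  ∂[0,4] = [4] − [0].
As a 5×10 matrix over Z this has rank 4, with invariant factors (1,1,1,1).

Boundary ∂_2: C_2 → C_1 acts by ∂[p,q,r] = [q,r] − [p,r] + [p,q]. For instance
  ∂[0,1,2] = [1,2] − [0,2] + [0,1],
  ∂[1,2,3] = [2,3] − [1,3] + [1,2].
The 10×5 boundary matrix has rank 5 and Smith normal form diag(1,1,1,1,1).

Now H_k = ker ∂_k / im ∂_{k+1}, so:

  H_0: rank C_0 − rank ∂_1 = 5 − 4 = 1, and the invariant factors of ∂_1 are all 1, so H_0 ≅ Z.
  H_1: rank ker ∂_1 − rank ∂_2 = (10 − 4) − 5 = 1, and the invariant factors of ∂_2 are all 1, so H_1 ≅ Z.
  H_2: rank ker ∂_2 − rank ∂_3 = (5 − 5) − 0 = 0, and there is no ∂_3, so H_2 ≅ 0.

(K is a triangulation of the Möbius band.)

Hence the Betti numbers are b_0 = 1, b_1 = 1, b_2 = 0.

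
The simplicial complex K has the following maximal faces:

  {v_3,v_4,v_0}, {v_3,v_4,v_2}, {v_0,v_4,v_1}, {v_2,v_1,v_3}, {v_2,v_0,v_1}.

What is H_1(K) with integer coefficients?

Take the total order v_0 < v_1 < v_2 < v_3 < v_4 on the vertex set. Then K (dimension 2) consists of the simplices:

  0-simplices (5): [v_0], [v_1], [v_2], [v_3], [v_4]
  1-simplices (10): [v_0,v_1], [v_0,v_2], [v_0,v_3], [v_0,v_4], [v_1,v_2], [v_1,v_3], [v_1,v_4], [v_2,v_3], [v_2,v_4], [v_3,v_4]
  2-simplices (5): [v_0,v_1,v_2], [v_0,v_1,v_4], [v_0,v_3,v_4], [v_1,v_2,v_3], [v_2,v_3,v_4]

Hence C_0 ≅ Z^5, C_1 ≅ Z^10, C_2 ≅ Z^5.

Boundary ∂_1: C_1 → C_0 sends each edge [p,q] (with p < q) to q − p.
The resulting 5×10 matrix has rank 4, and its Smith normal form has invariant factors (1,1,1,1).

The boundary map ∂_2: C_2 → C_1 acts by ∂[p,q,r] = [q,r] − [p,r] + [p,q]. For instance
  ∂[v_0,v_3,v_4] = [v_3,v_4] − [v_0,v_4] + [v_0,v_3],
  ∂[v_1,v_2,v_3] = [v_2,v_3] − [v_1,v_3] + [v_1,v_2].
As a 10×5 matrix over Z this has rank 5, with invariant factors (1,1,1,1,1).

Computing H_k = (kernel of ∂_k) / (image of ∂_{k+1}):

  H_1: rank ker ∂_1 − rank ∂_2 = (10 − 4) − 5 = 1, and the invariant factors of ∂_2 are all 1, so H_1 = Z.

H_1 = Z.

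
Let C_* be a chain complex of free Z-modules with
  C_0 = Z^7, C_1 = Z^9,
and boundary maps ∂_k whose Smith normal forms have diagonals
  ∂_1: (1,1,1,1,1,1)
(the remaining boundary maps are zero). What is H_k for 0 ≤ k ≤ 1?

H_0 ≅ Z,  H_1 ≅ Z^3.

H_0: b_0 = 7 − 0 − 6 = 1; torsion from ∂_1 factors > 1: none. So H_0 ≅ Z.
H_1: b_1 = 9 − 6 − 0 = 3; torsion from ∂_2 factors > 1: none. So H_1 ≅ Z^3.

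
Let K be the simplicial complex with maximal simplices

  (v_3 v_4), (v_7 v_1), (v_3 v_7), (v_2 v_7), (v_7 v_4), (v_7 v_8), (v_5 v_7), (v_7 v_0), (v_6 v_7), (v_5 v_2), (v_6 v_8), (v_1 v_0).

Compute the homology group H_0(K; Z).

We work with the vertex ordering v_0 < v_1 < v_2 < v_3 < v_4 < v_5 < v_6 < v_7 < v_8. The simplices of K, each written with vertices in increasing order, are:

  0-simplices (9): [v_0], [v_1], [v_2], [v_3], [v_4], [v_5], [v_6], [v_7], [v_8]
  1-simplices (12): [v_0,v_1], [v_0,v_7], [v_1,v_7], [v_2,v_5], [v_2,v_7], [v_3,v_4], [v_3,v_7], [v_4,v_7], [v_5,v_7], [v_6,v_7], [v_6,v_8], [v_7,v_8]

Hence C_0 ≅ Z^9, C_1 ≅ Z^12.

The boundary map ∂_1: C_1 → C_0 maps an edge to its endpoints' difference, ∂[p,q] = q − p.
This gives a 9×12 integer matrix of rank 8; reducing to Smith normal form yields diagonal entries (1,1,1,1,1,1,1,1).

Reading off H_k = ker ∂_k / im ∂_{k+1}:

  H_0: rank C_0 − rank ∂_1 = 9 − 8 = 1, and the invariant factors of ∂_1 are all 1, so H_0 ≅ Z.

H_0 = Z.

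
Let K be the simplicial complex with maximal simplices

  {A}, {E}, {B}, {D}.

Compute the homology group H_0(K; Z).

K has 4 vertices.
rank ∂_0 = 0, rank ∂_1 = 0 ⇒ b_0 = 4 − 0 − 0 = 4. So H_0 ≅ Z^4.

H_0 = Z^4.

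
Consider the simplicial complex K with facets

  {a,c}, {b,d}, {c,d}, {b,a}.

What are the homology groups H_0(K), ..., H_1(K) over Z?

H_0 ≅ Z,  H_1 ≅ Z.

Take the total order a < b < c < d on the vertex set. Then K (dimension 1) consists of the simplices:

  0-simplices (4): a, b, c, d
  1-simplices (4): ab, ac, bd, cd

Hence C_0 ≅ Z^4, C_1 ≅ Z^4.

The boundary map ∂_1: C_1 → C_0 sends each edge [p,q] (with p < q) to q − p. For instance
  ∂ac = c − a.
The resulting 4×4 matrix has rank 3, and its Smith normal form has invariant factors (1,1,1).

Computing H_k = (kernel of ∂_k) / (image of ∂_{k+1}):

  H_0: rank C_0 − rank ∂_1 = 4 − 3 = 1, and the invariant factors of ∂_1 are all 1, so H_0 ≅ Z.
  H_1: rank ker ∂_1 − rank ∂_2 = (4 − 3) − 0 = 1, and there is no ∂_2, so H_1 ≅ Z.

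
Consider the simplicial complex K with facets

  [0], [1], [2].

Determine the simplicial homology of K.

Order the vertices as 0 < 1 < 2. Listing each simplex with vertices in this order, K has dimension 0 with simplices:

  0-simplices (3): [0], [1], [2]

giving chain groups C_0 ≅ Z^3.

Reading off H_k = ker ∂_k / im ∂_{k+1}:

  H_0: rank C_0 − rank ∂_1 = 3 − 0 = 3, and there is no ∂_1, so H_0 = Z^3.

H_0 ≅ Z^3.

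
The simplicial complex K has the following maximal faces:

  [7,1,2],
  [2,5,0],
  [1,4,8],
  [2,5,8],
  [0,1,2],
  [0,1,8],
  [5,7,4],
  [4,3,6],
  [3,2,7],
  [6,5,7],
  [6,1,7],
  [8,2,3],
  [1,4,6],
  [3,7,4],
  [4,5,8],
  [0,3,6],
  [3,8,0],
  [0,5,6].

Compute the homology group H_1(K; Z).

Take the total order 0 < 1 < 2 < 3 < 4 < 5 < 6 < 7 < 8 on the vertex set. Then K (dimension 2) consists of the simplices:

  0-simplices (9): [0], [1], [2], [3], [4], [5], [6], [7], [8]
  1-simplices (27): (27 of them)
  2-simplices (18): [0,1,2], [0,1,8], [0,2,5], [0,3,6], [0,3,8], [0,5,6], [1,2,7], [1,4,6], [1,4,8], [1,6,7], [2,3,7], [2,3,8], [2,5,8], [3,4,6], [3,4,7], [4,5,7], [4,5,8], [5,6,7]

Hence C_0 ≅ Z^9, C_1 ≅ Z^27, C_2 ≅ Z^18.

The boundary map ∂_1: C_1 → C_0 maps an edge to its endpoints' difference, ∂[p,q] = q − p. For instance
  ∂[0,6] = [6] − [0].
The 9×27 boundary matrix has rank 8 and Smith normal form diag(1,1,1,1,1,1,1,1).

Boundary ∂_2: C_2 → C_1 sends each 2-simplex [p,q,r] to [q,r] − [p,r] + [p,q]. For instance
  ∂[1,6,7] = [6,7] − [1,7] + [1,6],
  ∂[0,1,8] = [1,8] − [0,8] + [0,1].
As a 27×18 matrix over Z this has rank 18, with invariant factors (1,1,1,1,1,1,1,1,1,1,1,1,1,1,1,1,1,2).

Now H_k = ker ∂_k / im ∂_{k+1}, so:

  H_1: rank ker ∂_1 − rank ∂_2 = (27 − 8) − 18 = 1, and ∂_2 has invariant factor 2 > 1, so H_1 = Z ⊕ Z/2.

H_1 = Z ⊕ Z/2.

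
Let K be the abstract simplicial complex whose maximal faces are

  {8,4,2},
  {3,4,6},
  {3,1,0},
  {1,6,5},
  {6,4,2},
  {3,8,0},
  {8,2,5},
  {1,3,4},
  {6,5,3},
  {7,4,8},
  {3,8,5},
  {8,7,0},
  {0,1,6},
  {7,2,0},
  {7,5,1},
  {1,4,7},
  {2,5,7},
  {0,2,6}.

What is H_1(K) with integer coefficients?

H_1 ≅ Z × Z/2.

Order the vertices as 0 < 1 < 2 < 3 < 4 < 5 < 6 < 7 < 8. Listing each simplex with vertices in this order, K has dimension 2 with simplices:

  0-simplices (9): [0], [1], [2], [3], [4], [5], [6], [7], [8]
  1-simplices (27): (27 of them)
  2-simplices (18): [0,1,3], [0,1,6], [0,2,6], [0,2,7], [0,3,8], [0,7,8], [1,3,4], [1,4,7], [1,5,6], [1,5,7], [2,4,6], [2,4,8], [2,5,7], [2,5,8], [3,4,6], [3,5,6], [3,5,8], [4,7,8]

Hence C_0 ≅ Z^9, C_1 ≅ Z^27, C_2 ≅ Z^18.

∂_1: C_1 → C_0 maps an edge to its endpoints' difference, ∂[p,q] = q − p.
The resulting 9×27 matrix has rank 8, and its Smith normal form has invariant factors (1,1,1,1,1,1,1,1).

∂_2: C_2 → C_1 sends each 2-simplex [p,q,r] to [q,r] − [p,r] + [p,q]. For instance
  ∂[1,5,7] = [5,7] − [1,7] + [1,5],
  ∂[2,4,8] = [4,8] − [2,8] + [2,4].
The 27×18 boundary matrix has rank 18 and Smith normal form diag(1,1,1,1,1,1,1,1,1,1,1,1,1,1,1,1,1,2).

Now H_k = ker ∂_k / im ∂_{k+1}, so:

  H_1: rank ker ∂_1 − rank ∂_2 = (27 − 8) − 18 = 1, and ∂_2 has invariant factor 2 > 1, so H_1 = Z × Z/2.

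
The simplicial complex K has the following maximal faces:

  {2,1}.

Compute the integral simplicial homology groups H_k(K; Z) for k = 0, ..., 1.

H_0 = Z,  H_1 = 0.

Take the total order 1 < 2 on the vertex set. Then K (dimension 1) consists of the simplices:

  0-simplices (2): [1], [2]
  1-simplices (1): [1,2]

Hence C_0 ≅ Z^2, C_1 ≅ Z^1.

∂_1: C_1 → C_0 is given by ∂[p,q] = [q] − [p]. For instance
  ∂[1,2] = [2] − [1].
The 2×1 boundary matrix has rank 1 and Smith normal form diag(1).

Now H_k = ker ∂_k / im ∂_{k+1}, so:

  H_0: rank C_0 − rank ∂_1 = 2 − 1 = 1, and the invariant factors of ∂_1 are all 1, so H_0 = Z.
  H_1: rank ker ∂_1 − rank ∂_2 = (1 − 1) − 0 = 0, and there is no ∂_2, so H_1 = 0.

As a check, the Euler characteristic is 2 − 1 = 1, which agrees with 1 − 0 = 1.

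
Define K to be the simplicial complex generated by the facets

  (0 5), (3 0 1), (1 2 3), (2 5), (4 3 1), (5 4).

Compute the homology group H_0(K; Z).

Order the vertices as 0 < 1 < 2 < 3 < 4 < 5. Listing each simplex with vertices in this order, K has dimension 2 with simplices:

  0-simplices (6): [0], [1], [2], [3], [4], [5]
  1-simplices (10): [0,1], [0,3], [0,5], [1,2], [1,3], [1,4], [2,3], [2,5], [3,4], [4,5]
  2-simplices (3): [0,1,3], [1,2,3], [1,3,4]

giving chain groups C_0 ≅ Z^6, C_1 ≅ Z^10, C_2 ≅ Z^3.

The boundary map ∂_1: C_1 → C_0 sends each edge [p,q] (with p < q) to q − p. For instance
  ∂[4,5] = [5] − [4].
As a 6×10 matrix over Z this has rank 5, with invariant factors (1,1,1,1,1).

The boundary map ∂_2: C_2 → C_1 acts by ∂[p,q,r] = [q,r] − [p,r] + [p,q]. For instance
  ∂[1,3,4] = [3,4] − [1,4] + [1,3],
  ∂[0,1,3] = [1,3] − [0,3] + [0,1].
The 10×3 boundary matrix has rank 3 and Smith normal form diag(1,1,1).

Computing H_k = (kernel of ∂_k) / (image of ∂_{k+1}):

  H_0: rank C_0 − rank ∂_1 = 6 − 5 = 1, and the invariant factors of ∂_1 are all 1, so H_0 = Z.

H_0 = Z.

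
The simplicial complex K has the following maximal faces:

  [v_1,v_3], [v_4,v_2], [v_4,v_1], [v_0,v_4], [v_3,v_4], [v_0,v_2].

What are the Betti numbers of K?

Fix the vertex order v_0 < v_1 < v_2 < v_3 < v_4 and write every simplex with vertices in increasing order. Then dim K = 1 and the simplices of K are:

  0-simplices (5): [v_0], [v_1], [v_2], [v_3], [v_4]
  1-simplices (6): [v_0,v_2], [v_0,v_4], [v_1,v_3], [v_1,v_4], [v_2,v_4], [v_3,v_4]

so the chain groups are C_0 ≅ Z^5, C_1 ≅ Z^6.

The boundary map ∂_1: C_1 → C_0 is given by ∂[p,q] = [q] − [p]. For instance
  ∂[v_1,v_4] = [v_4] − [v_1].
The 5×6 boundary matrix has rank 4 and Smith normal form diag(1,1,1,1).

From H_k ≅ ker(∂_k) / im(∂_{k+1}) we obtain:

  H_0: rank C_0 − rank ∂_1 = 5 − 4 = 1, and the invariant factors of ∂_1 are all 1, so H_0 ≅ Z.
  H_1: rank ker ∂_1 − rank ∂_2 = (6 − 4) − 0 = 2, and there is no ∂_2, so H_1 ≅ Z^2.

As a check, the Euler characteristic is 5 − 6 = -1, which agrees with 1 − 2 = -1.
(K is a triangulation of a wedge of 2 circles.)

Hence the Betti numbers are b_0 = 1, b_1 = 2.

b_0 = 1, b_1 = 2.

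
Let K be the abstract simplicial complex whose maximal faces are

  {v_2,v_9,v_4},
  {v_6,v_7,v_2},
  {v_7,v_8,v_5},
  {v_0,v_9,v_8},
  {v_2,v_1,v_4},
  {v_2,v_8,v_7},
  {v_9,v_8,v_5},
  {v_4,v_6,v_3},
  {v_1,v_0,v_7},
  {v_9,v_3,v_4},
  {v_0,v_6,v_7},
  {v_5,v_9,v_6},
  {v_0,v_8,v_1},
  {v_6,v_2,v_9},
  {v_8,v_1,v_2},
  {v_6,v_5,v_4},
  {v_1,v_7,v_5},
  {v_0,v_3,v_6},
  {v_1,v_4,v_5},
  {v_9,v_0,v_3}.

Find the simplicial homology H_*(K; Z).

H_0 = Z,  H_1 = Z × Z/2,  H_2 = 0.

Take the total order v_0 < v_1 < v_2 < v_3 < v_4 < v_5 < v_6 < v_7 < v_8 < v_9 on the vertex set. Then K (dimension 2) consists of the simplices:

  0-simplices (10): [v_0], [v_1], [v_2], [v_3], [v_4], [v_5], [v_6], [v_7], [v_8], [v_9]
  1-simplices (30): (30 of them)
  2-simplices (20): (20 of them)

Hence C_0 ≅ Z^10, C_1 ≅ Z^30, C_2 ≅ Z^20.

The boundary map ∂_1: C_1 → C_0 maps an edge to its endpoints' difference, ∂[p,q] = q − p.
The resulting 10×30 matrix has rank 9, and its Smith normal form has invariant factors (1,1,1,1,1,1,1,1,1).

∂_2: C_2 → C_1 acts by ∂[p,q,r] = [q,r] − [p,r] + [p,q]. For instance
  ∂[v_0,v_3,v_6] = [v_3,v_6] − [v_0,v_6] + [v_0,v_3],
  ∂[v_2,v_7,v_8] = [v_7,v_8] − [v_2,v_8] + [v_2,v_7].
This gives a 30×20 integer matrix of rank 20; reducing to Smith normal form yields diagonal entries (1,1,1,1,1,1,1,1,1,1,1,1,1,1,1,1,1,1,1,2).

Reading off H_k = ker ∂_k / im ∂_{k+1}:

  H_0: rank C_0 − rank ∂_1 = 10 − 9 = 1, and the invariant factors of ∂_1 are all 1, so H_0 = Z.
  H_1: rank ker ∂_1 − rank ∂_2 = (30 − 9) − 20 = 1, and ∂_2 has invariant factor 2 > 1, so H_1 = Z × Z/2.
  H_2: rank ker ∂_2 − rank ∂_3 = (20 − 20) − 0 = 0, and there is no ∂_3, so H_2 = 0.

As a check, the Euler characteristic is 10 − 30 + 20 = 0, which agrees with 1 − 1 + 0 = 0.
(K is a triangulation of the Klein bottle.)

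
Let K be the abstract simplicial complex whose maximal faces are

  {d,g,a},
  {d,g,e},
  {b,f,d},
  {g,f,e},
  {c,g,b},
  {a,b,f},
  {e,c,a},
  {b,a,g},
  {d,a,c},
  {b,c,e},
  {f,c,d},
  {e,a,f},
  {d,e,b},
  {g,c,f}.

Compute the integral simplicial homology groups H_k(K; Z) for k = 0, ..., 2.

H_0 = Z,  H_1 = Z^2,  H_2 = Z.

K has 7 vertices, 21 edges, 14 triangles.
rank ∂_0 = 0, rank ∂_1 = 6 ⇒ b_0 = 7 − 0 − 6 = 1; all invariant factors of ∂_1 are 1 so no torsion. So H_0 ≅ Z.
rank ∂_1 = 6, rank ∂_2 = 13 ⇒ b_1 = 21 − 6 − 13 = 2; all invariant factors of ∂_2 are 1 so no torsion. So H_1 ≅ Z^2.
rank ∂_2 = 13, rank ∂_3 = 0 ⇒ b_2 = 14 − 13 − 0 = 1. So H_2 ≅ Z.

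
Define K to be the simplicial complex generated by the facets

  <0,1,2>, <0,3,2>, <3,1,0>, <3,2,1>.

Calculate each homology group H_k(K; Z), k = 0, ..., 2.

Take the total order 0 < 1 < 2 < 3 on the vertex set. Then K (dimension 2) consists of the simplices:

  0-simplices (4): [0], [1], [2], [3]
  1-simplices (6): [0,1], [0,2], [0,3], [1,2], [1,3], [2,3]
  2-simplices (4): [0,1,2], [0,1,3], [0,2,3], [1,2,3]

Hence C_0 ≅ Z^4, C_1 ≅ Z^6, C_2 ≅ Z^4.

The boundary map ∂_1: C_1 → C_0 sends each edge [p,q] (with p < q) to q − p.
As a 4×6 matrix over Z this has rank 3, with invariant factors (1,1,1).

The boundary map ∂_2: C_2 → C_1 sends each 2-simplex [p,q,r] to [q,r] − [p,r] + [p,q]. For instance
  ∂[0,2,3] = [2,3] − [0,3] + [0,2],
  ∂[1,2,3] = [2,3] − [1,3] + [1,2].
The 6×4 boundary matrix has rank 3 and Smith normal form diag(1,1,1).

Now H_k = ker ∂_k / im ∂_{k+1}, so:

  H_0: rank C_0 − rank ∂_1 = 4 − 3 = 1, and the invariant factors of ∂_1 are all 1, so H_0 = Z.
  H_1: rank ker ∂_1 − rank ∂_2 = (6 − 3) − 3 = 0, and the invariant factors of ∂_2 are all 1, so H_1 = 0.
  H_2: rank ker ∂_2 − rank ∂_3 = (4 − 3) − 0 = 1, and there is no ∂_3, so H_2 = Z.

H_0 ≅ Z,  H_1 = 0,  H_2 ≅ Z.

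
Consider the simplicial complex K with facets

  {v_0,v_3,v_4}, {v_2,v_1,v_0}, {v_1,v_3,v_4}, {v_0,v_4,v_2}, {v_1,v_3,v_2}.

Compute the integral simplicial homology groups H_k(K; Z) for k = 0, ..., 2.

H_0 ≅ Z,  H_1 ≅ Z,  H_2 = 0.

K has 5 vertices, 10 edges, 5 triangles.
rank ∂_0 = 0, rank ∂_1 = 4 ⇒ b_0 = 5 − 0 − 4 = 1; all invariant factors of ∂_1 are 1 so no torsion. So H_0 ≅ Z.
rank ∂_1 = 4, rank ∂_2 = 5 ⇒ b_1 = 10 − 4 − 5 = 1; all invariant factors of ∂_2 are 1 so no torsion. So H_1 ≅ Z.
rank ∂_2 = 5, rank ∂_3 = 0 ⇒ b_2 = 5 − 5 − 0 = 0. So H_2 ≅ 0.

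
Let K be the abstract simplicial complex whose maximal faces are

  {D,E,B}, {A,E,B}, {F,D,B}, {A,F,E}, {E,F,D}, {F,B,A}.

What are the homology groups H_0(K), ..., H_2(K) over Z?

H_0 ≅ Z,  H_1 = 0,  H_2 ≅ Z.

Take the total order A < B < D < E < F on the vertex set. Then K (dimension 2) consists of the simplices:

  0-simplices (5): A, B, D, E, F
  1-simplices (9): AB, AE, AF, BD, BE, BF, DE, DF, EF
  2-simplices (6): ABE, ABF, AEF, BDE, BDF, DEF

so the chain groups are C_0 ≅ Z^5, C_1 ≅ Z^9, C_2 ≅ Z^6.

Boundary ∂_1: C_1 → C_0 is given by ∂[p,q] = [q] − [p]. For instance
  ∂AF = F − A.
The resulting 5×9 matrix has rank 4, and its Smith normal form has invariant factors (1,1,1,1).

Boundary ∂_2: C_2 → C_1 sends each 2-simplex [p,q,r] to [q,r] − [p,r] + [p,q]. For instance
  ∂ABE = BE − AE + AB,
  ∂AEF = EF − AF + AE.
As a 9×6 matrix over Z this has rank 5, with invariant factors (1,1,1,1,1).

Reading off H_k = ker ∂_k / im ∂_{k+1}:

  H_0: rank C_0 − rank ∂_1 = 5 − 4 = 1, and the invariant factors of ∂_1 are all 1, so H_0 ≅ Z.
  H_1: rank ker ∂_1 − rank ∂_2 = (9 − 4) − 5 = 0, and the invariant factors of ∂_2 are all 1, so H_1 ≅ 0.
  H_2: rank ker ∂_2 − rank ∂_3 = (6 − 5) − 0 = 1, and there is no ∂_3, so H_2 ≅ Z.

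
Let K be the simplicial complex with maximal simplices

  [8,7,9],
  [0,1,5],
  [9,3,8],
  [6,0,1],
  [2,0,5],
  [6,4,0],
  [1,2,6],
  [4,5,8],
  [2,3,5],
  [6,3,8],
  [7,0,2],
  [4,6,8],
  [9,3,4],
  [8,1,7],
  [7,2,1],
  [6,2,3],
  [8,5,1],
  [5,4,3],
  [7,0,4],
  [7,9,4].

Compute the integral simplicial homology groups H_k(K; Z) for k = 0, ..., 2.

H_0 = Z,  H_1 = Z ⊕ Z/2,  H_2 = 0.

We work with the vertex ordering 0 < 1 < 2 < 3 < 4 < 5 < 6 < 7 < 8 < 9. The simplices of K, each written with vertices in increasing order, are:

  0-simplices (10): [0], [1], [2], [3], [4], [5], [6], [7], [8], [9]
  1-simplices (30): (30 of them)
  2-simplices (20): (20 of them)

giving chain groups C_0 ≅ Z^10, C_1 ≅ Z^30, C_2 ≅ Z^20.

The boundary map ∂_1: C_1 → C_0 is given by ∂[p,q] = [q] − [p]. For instance
  ∂[4,7] = [7] − [4].
This gives a 10×30 integer matrix of rank 9; reducing to Smith normal form yields diagonal entries (1,1,1,1,1,1,1,1,1).

∂_2: C_2 → C_1 acts by ∂[p,q,r] = [q,r] − [p,r] + [p,q]. For instance
  ∂[0,4,6] = [4,6] − [0,6] + [0,4],
  ∂[0,4,7] = [4,7] − [0,7] + [0,4].
This gives a 30×20 integer matrix of rank 20; reducing to Smith normal form yields diagonal entries (1,1,1,1,1,1,1,1,1,1,1,1,1,1,1,1,1,1,1,2).

Now H_k = ker ∂_k / im ∂_{k+1}, so:

  H_0: rank C_0 − rank ∂_1 = 10 − 9 = 1, and the invariant factors of ∂_1 are all 1, so H_0 = Z.
  H_1: rank ker ∂_1 − rank ∂_2 = (30 − 9) − 20 = 1, and ∂_2 has invariant factor 2 > 1, so H_1 = Z ⊕ Z/2.
  H_2: rank ker ∂_2 − rank ∂_3 = (20 − 20) − 0 = 0, and there is no ∂_3, so H_2 = 0.

As a check, the Euler characteristic is 10 − 30 + 20 = 0, which agrees with 1 − 1 + 0 = 0.
(K is a triangulation of the Klein bottle.)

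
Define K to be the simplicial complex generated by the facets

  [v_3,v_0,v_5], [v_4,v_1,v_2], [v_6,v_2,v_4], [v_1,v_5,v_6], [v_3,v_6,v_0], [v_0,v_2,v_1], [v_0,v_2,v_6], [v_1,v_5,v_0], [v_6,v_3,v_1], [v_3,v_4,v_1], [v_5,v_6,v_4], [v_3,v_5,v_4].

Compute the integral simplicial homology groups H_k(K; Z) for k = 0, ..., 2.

H_0 ≅ Z,  H_1 ≅ Z/2Z,  H_2 = 0.

K has 7 vertices, 18 edges, 12 triangles.
rank ∂_0 = 0, rank ∂_1 = 6 ⇒ b_0 = 7 − 0 − 6 = 1; all invariant factors of ∂_1 are 1 so no torsion. So H_0 ≅ Z.
rank ∂_1 = 6, rank ∂_2 = 12 ⇒ b_1 = 18 − 6 − 12 = 0; ∂_2 has invariant factor(s) [2] giving torsion. So H_1 ≅ Z/2Z.
rank ∂_2 = 12, rank ∂_3 = 0 ⇒ b_2 = 12 − 12 − 0 = 0. So H_2 ≅ 0.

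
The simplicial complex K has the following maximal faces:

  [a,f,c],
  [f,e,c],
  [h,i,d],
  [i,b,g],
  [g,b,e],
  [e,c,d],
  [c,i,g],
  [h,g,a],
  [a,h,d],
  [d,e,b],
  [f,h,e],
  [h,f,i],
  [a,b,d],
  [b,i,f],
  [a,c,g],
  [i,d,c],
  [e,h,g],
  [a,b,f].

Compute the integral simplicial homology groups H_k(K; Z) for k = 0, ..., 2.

Fix the vertex order a < b < c < d < e < f < g < h < i and write every simplex with vertices in increasing order. Then dim K = 2 and the simplices of K are:

  0-simplices (9): a, b, c, d, e, f, g, h, i
  1-simplices (27): ab, ac, ad, af, ag, ah, bd, be, bf, bg, bi, cd, ce, cf, cg, ci, de, dh, di, ef, eg, eh, fh, fi, gh, gi, hi
  2-simplices (18): abd, abf, acf, acg, adh, agh, bde, beg, bfi, bgi, cde, cdi, cef, cgi, dhi, efh, egh, fhi

so the chain groups are C_0 ≅ Z^9, C_1 ≅ Z^27, C_2 ≅ Z^18.

∂_1: C_1 → C_0 maps an edge to its endpoints' difference, ∂[p,q] = q − p.
The 9×27 boundary matrix has rank 8 and Smith normal form diag(1,1,1,1,1,1,1,1).

∂_2: C_2 → C_1 sends each 2-simplex [p,q,r] to [q,r] − [p,r] + [p,q]. For instance
  ∂egh = gh − eh + eg,
  ∂agh = gh − ah + ag.
This gives a 27×18 integer matrix of rank 17; reducing to Smith normal form yields diagonal entries (1,1,1,1,1,1,1,1,1,1,1,1,1,1,1,1,1).

Now H_k = ker ∂_k / im ∂_{k+1}, so:

  H_0: rank C_0 − rank ∂_1 = 9 − 8 = 1, and the invariant factors of ∂_1 are all 1, so H_0 = Z.
  H_1: rank ker ∂_1 − rank ∂_2 = (27 − 8) − 17 = 2, and the invariant factors of ∂_2 are all 1, so H_1 = Z^2.
  H_2: rank ker ∂_2 − rank ∂_3 = (18 − 17) − 0 = 1, and there is no ∂_3, so H_2 = Z.

H_0 ≅ Z,  H_1 ≅ Z^2,  H_2 ≅ Z.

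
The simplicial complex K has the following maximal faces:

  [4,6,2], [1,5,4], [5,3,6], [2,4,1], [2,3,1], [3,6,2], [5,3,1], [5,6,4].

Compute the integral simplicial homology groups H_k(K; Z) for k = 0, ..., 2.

H_0 ≅ Z,  H_1 = 0,  H_2 ≅ Z.

Fix the vertex order 1 < 2 < 3 < 4 < 5 < 6 and write every simplex with vertices in increasing order. Then dim K = 2 and the simplices of K are:

  0-simplices (6): [1], [2], [3], [4], [5], [6]
  1-simplices (12): [1,2], [1,3], [1,4], [1,5], [2,3], [2,4], [2,6], [3,5], [3,6], [4,5], [4,6], [5,6]
  2-simplices (8): [1,2,3], [1,2,4], [1,3,5], [1,4,5], [2,3,6], [2,4,6], [3,5,6], [4,5,6]

Hence C_0 ≅ Z^6, C_1 ≅ Z^12, C_2 ≅ Z^8.

The boundary map ∂_1: C_1 → C_0 sends each edge [p,q] (with p < q) to q − p. For instance
  ∂[1,2] = [2] − [1].
This gives a 6×12 integer matrix of rank 5; reducing to Smith normal form yields diagonal entries (1,1,1,1,1).

∂_2: C_2 → C_1 acts by ∂[p,q,r] = [q,r] − [p,r] + [p,q]. For instance
  ∂[1,3,5] = [3,5] − [1,5] + [1,3],
  ∂[4,5,6] = [5,6] − [4,6] + [4,5].
This gives a 12×8 integer matrix of rank 7; reducing to Smith normal form yields diagonal entries (1,1,1,1,1,1,1).

Now H_k = ker ∂_k / im ∂_{k+1}, so:

  H_0: rank C_0 − rank ∂_1 = 6 − 5 = 1, and the invariant factors of ∂_1 are all 1, so H_0 = Z.
  H_1: rank ker ∂_1 − rank ∂_2 = (12 − 5) − 7 = 0, and the invariant factors of ∂_2 are all 1, so H_1 = 0.
  H_2: rank ker ∂_2 − rank ∂_3 = (8 − 7) − 0 = 1, and there is no ∂_3, so H_2 = Z.

As a check, the Euler characteristic is 6 − 12 + 8 = 2, which agrees with 1 − 0 + 1 = 2.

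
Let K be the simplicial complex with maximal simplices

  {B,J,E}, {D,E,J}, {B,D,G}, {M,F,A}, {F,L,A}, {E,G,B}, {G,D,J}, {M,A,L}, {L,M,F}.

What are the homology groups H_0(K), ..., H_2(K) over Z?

Take the total order A < B < D < E < F < G < J < L < M on the vertex set. Then K (dimension 2) consists of the simplices:

  0-simplices (9): A, B, D, E, F, G, J, L, M
  1-simplices (16): AF, AL, AM, BD, BE, BG, BJ, DE, DG, DJ, EG, EJ, FL, FM, GJ, LM
  2-simplices (9): AFL, AFM, ALM, BDG, BEG, BEJ, DEJ, DGJ, FLM

Hence C_0 ≅ Z^9, C_1 ≅ Z^16, C_2 ≅ Z^9.

Boundary ∂_1: C_1 → C_0 is given by ∂[p,q] = [q] − [p].
This gives a 9×16 integer matrix of rank 7; reducing to Smith normal form yields diagonal entries (1,1,1,1,1,1,1).

The boundary map ∂_2: C_2 → C_1 maps a triangle to the signed sum of its edges. For instance
  ∂BEJ = EJ − BJ + BE,
  ∂BEG = EG − BG + BE.
This gives a 16×9 integer matrix of rank 8; reducing to Smith normal form yields diagonal entries (1,1,1,1,1,1,1,1).

From H_k ≅ ker(∂_k) / im(∂_{k+1}) we obtain:

  H_0: rank C_0 − rank ∂_1 = 9 − 7 = 2, and the invariant factors of ∂_1 are all 1, so H_0 ≅ Z^2.
  H_1: rank ker ∂_1 − rank ∂_2 = (16 − 7) − 8 = 1, and the invariant factors of ∂_2 are all 1, so H_1 ≅ Z.
  H_2: rank ker ∂_2 − rank ∂_3 = (9 − 8) − 0 = 1, and there is no ∂_3, so H_2 ≅ Z.

As a check, the Euler characteristic is 9 − 16 + 9 = 2, which agrees with 2 − 1 + 1 = 2.

H_0 ≅ Z^2,  H_1 ≅ Z,  H_2 ≅ Z.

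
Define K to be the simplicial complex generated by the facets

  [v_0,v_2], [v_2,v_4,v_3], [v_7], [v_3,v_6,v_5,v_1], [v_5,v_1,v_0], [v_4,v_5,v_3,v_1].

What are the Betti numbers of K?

b_0 = 2, b_1 = 1, b_2 = 0, b_3 = 0.

K has 8 vertices, 14 edges, 9 triangles, 2 3-simplices.
rank ∂_0 = 0, rank ∂_1 = 6 ⇒ b_0 = 8 − 0 − 6 = 2; all invariant factors of ∂_1 are 1 so no torsion. So H_0 = Z^2.
rank ∂_1 = 6, rank ∂_2 = 7 ⇒ b_1 = 14 − 6 − 7 = 1; all invariant factors of ∂_2 are 1 so no torsion. So H_1 = Z.
rank ∂_2 = 7, rank ∂_3 = 2 ⇒ b_2 = 9 − 7 − 2 = 0; all invariant factors of ∂_3 are 1 so no torsion. So H_2 = 0.
rank ∂_3 = 2, rank ∂_4 = 0 ⇒ b_3 = 2 − 2 − 0 = 0. So H_3 = 0.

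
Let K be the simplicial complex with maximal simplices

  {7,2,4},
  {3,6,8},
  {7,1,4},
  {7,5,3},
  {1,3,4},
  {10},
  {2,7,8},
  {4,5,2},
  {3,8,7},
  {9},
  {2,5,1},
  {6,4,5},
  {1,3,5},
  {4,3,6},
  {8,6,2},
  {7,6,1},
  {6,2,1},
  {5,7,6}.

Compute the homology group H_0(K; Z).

H_0 = Z^3.

We work with the vertex ordering 1 < 2 < 3 < 4 < 5 < 6 < 7 < 8 < 9 < 10. The simplices of K, each written with vertices in increasing order, are:

  0-simplices (10): [1], [2], [3], [4], [5], [6], [7], [8], [9], [10]
  1-simplices (24): (24 of them)
  2-simplices (16): [1,2,5], [1,2,6], [1,3,4], [1,3,5], [1,4,7], [1,6,7], [2,4,5], [2,4,7], [2,6,8], [2,7,8], [3,4,6], [3,5,7], [3,6,8], [3,7,8], [4,5,6], [5,6,7]

giving chain groups C_0 ≅ Z^10, C_1 ≅ Z^24, C_2 ≅ Z^16.

Boundary ∂_1: C_1 → C_0 is given by ∂[p,q] = [q] − [p]. For instance
  ∂[1,7] = [7] − [1].
The 10×24 boundary matrix has rank 7 and Smith normal form diag(1,1,1,1,1,1,1).

The boundary map ∂_2: C_2 → C_1 maps a triangle to the signed sum of its edges. For instance
  ∂[3,7,8] = [7,8] − [3,8] + [3,7],
  ∂[1,3,4] = [3,4] − [1,4] + [1,3].
This gives a 24×16 integer matrix of rank 15; reducing to Smith normal form yields diagonal entries (1,1,1,1,1,1,1,1,1,1,1,1,1,1,1).

Computing H_k = (kernel of ∂_k) / (image of ∂_{k+1}):

  H_0: rank C_0 − rank ∂_1 = 10 − 7 = 3, and the invariant factors of ∂_1 are all 1, so H_0 ≅ Z^3.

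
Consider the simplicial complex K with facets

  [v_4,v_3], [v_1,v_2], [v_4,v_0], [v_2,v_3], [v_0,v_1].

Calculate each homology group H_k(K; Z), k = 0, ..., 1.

H_0 = Z,  H_1 = Z.

Take the total order v_0 < v_1 < v_2 < v_3 < v_4 on the vertex set. Then K (dimension 1) consists of the simplices:

  0-simplices (5): [v_0], [v_1], [v_2], [v_3], [v_4]
  1-simplices (5): [v_0,v_1], [v_0,v_4], [v_1,v_2], [v_2,v_3], [v_3,v_4]

so the chain groups are C_0 ≅ Z^5, C_1 ≅ Z^5.

The boundary map ∂_1: C_1 → C_0 is given by ∂[p,q] = [q] − [p].
The 5×5 boundary matrix has rank 4 and Smith normal form diag(1,1,1,1).

Now H_k = ker ∂_k / im ∂_{k+1}, so:

  H_0: rank C_0 − rank ∂_1 = 5 − 4 = 1, and the invariant factors of ∂_1 are all 1, so H_0 ≅ Z.
  H_1: rank ker ∂_1 − rank ∂_2 = (5 − 4) − 0 = 1, and there is no ∂_2, so H_1 ≅ Z.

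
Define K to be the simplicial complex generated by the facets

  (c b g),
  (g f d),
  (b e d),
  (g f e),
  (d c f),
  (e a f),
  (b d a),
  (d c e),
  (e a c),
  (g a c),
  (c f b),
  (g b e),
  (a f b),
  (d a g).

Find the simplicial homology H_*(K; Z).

H_0 = Z,  H_1 = Z^2,  H_2 = Z.

Fix the vertex order a < b < c < d < e < f < g and write every simplex with vertices in increasing order. Then dim K = 2 and the simplices of K are:

  0-simplices (7): a, b, c, d, e, f, g
  1-simplices (21): ab, ac, ad, ae, af, ag, bc, bd, be, bf, bg, cd, ce, cf, cg, de, df, dg, ef, eg, fg
  2-simplices (14): abd, abf, ace, acg, adg, aef, bcf, bcg, bde, beg, cde, cdf, dfg, efg

Hence C_0 ≅ Z^7, C_1 ≅ Z^21, C_2 ≅ Z^14.

The boundary map ∂_1: C_1 → C_0 maps an edge to its endpoints' difference, ∂[p,q] = q − p. For instance
  ∂de = e − d.
As a 7×21 matrix over Z this has rank 6, with invariant factors (1,1,1,1,1,1).

Boundary ∂_2: C_2 → C_1 maps a triangle to the signed sum of its edges. For instance
  ∂aef = ef − af + ae,
  ∂efg = fg − eg + ef.
As a 21×14 matrix over Z this has rank 13, with invariant factors (1,1,1,1,1,1,1,1,1,1,1,1,1).

Computing H_k = (kernel of ∂_k) / (image of ∂_{k+1}):

  H_0: rank C_0 − rank ∂_1 = 7 − 6 = 1, and the invariant factors of ∂_1 are all 1, so H_0 = Z.
  H_1: rank ker ∂_1 − rank ∂_2 = (21 − 6) − 13 = 2, and the invariant factors of ∂_2 are all 1, so H_1 = Z^2.
  H_2: rank ker ∂_2 − rank ∂_3 = (14 − 13) − 0 = 1, and there is no ∂_3, so H_2 = Z.

As a check, the Euler characteristic is 7 − 21 + 14 = 0, which agrees with 1 − 2 + 1 = 0.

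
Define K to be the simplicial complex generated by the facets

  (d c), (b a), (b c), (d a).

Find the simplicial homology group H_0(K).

Take the total order a < b < c < d on the vertex set. Then K (dimension 1) consists of the simplices:

  0-simplices (4): a, b, c, d
  1-simplices (4): ab, ad, bc, cd

giving chain groups C_0 ≅ Z^4, C_1 ≅ Z^4.

∂_1: C_1 → C_0 is given by ∂[p,q] = [q] − [p].
The resulting 4×4 matrix has rank 3, and its Smith normal form has invariant factors (1,1,1).

Now H_k = ker ∂_k / im ∂_{k+1}, so:

  H_0: rank C_0 − rank ∂_1 = 4 − 3 = 1, and the invariant factors of ∂_1 are all 1, so H_0 = Z.

H_0 = Z.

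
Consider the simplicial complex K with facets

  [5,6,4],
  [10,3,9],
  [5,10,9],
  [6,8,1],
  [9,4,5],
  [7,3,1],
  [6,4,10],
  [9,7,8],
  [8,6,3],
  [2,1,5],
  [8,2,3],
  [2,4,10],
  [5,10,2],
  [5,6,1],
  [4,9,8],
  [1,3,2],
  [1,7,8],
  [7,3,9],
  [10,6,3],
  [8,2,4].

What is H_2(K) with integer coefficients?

H_2 = 0.

Fix the vertex order 1 < 2 < 3 < 4 < 5 < 6 < 7 < 8 < 9 < 10 and write every simplex with vertices in increasing order. Then dim K = 2 and the simplices of K are:

  0-simplices (10): [1], [2], [3], [4], [5], [6], [7], [8], [9], [10]
  1-simplices (30): (30 of them)
  2-simplices (20): (20 of them)

so the chain groups are C_0 ≅ Z^10, C_1 ≅ Z^30, C_2 ≅ Z^20.

The boundary map ∂_1: C_1 → C_0 is given by ∂[p,q] = [q] − [p]. For instance
  ∂[2,4] = [4] − [2].
This gives a 10×30 integer matrix of rank 9; reducing to Smith normal form yields diagonal entries (1,1,1,1,1,1,1,1,1).

The boundary map ∂_2: C_2 → C_1 maps a triangle to the signed sum of its edges. For instance
  ∂[4,5,9] = [5,9] − [4,9] + [4,5],
  ∂[4,8,9] = [8,9] − [4,9] + [4,8].
This gives a 30×20 integer matrix of rank 20; reducing to Smith normal form yields diagonal entries (1,1,1,1,1,1,1,1,1,1,1,1,1,1,1,1,1,1,1,2).

Reading off H_k = ker ∂_k / im ∂_{k+1}:

  H_2: rank ker ∂_2 − rank ∂_3 = (20 − 20) − 0 = 0, and there is no ∂_3, so H_2 = 0.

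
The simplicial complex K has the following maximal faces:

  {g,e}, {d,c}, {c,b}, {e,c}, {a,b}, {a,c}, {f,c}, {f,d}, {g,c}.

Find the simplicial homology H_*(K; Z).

H_0 ≅ Z,  H_1 ≅ Z^3.

We work with the vertex ordering a < b < c < d < e < f < g. The simplices of K, each written with vertices in increasing order, are:

  0-simplices (7): a, b, c, d, e, f, g
  1-simplices (9): ab, ac, bc, cd, ce, cf, cg, df, eg

giving chain groups C_0 ≅ Z^7, C_1 ≅ Z^9.

Boundary ∂_1: C_1 → C_0 maps an edge to its endpoints' difference, ∂[p,q] = q − p.
This gives a 7×9 integer matrix of rank 6; reducing to Smith normal form yields diagonal entries (1,1,1,1,1,1).

Computing H_k = (kernel of ∂_k) / (image of ∂_{k+1}):

  H_0: rank C_0 − rank ∂_1 = 7 − 6 = 1, and the invariant factors of ∂_1 are all 1, so H_0 = Z.
  H_1: rank ker ∂_1 − rank ∂_2 = (9 − 6) − 0 = 3, and there is no ∂_2, so H_1 = Z^3.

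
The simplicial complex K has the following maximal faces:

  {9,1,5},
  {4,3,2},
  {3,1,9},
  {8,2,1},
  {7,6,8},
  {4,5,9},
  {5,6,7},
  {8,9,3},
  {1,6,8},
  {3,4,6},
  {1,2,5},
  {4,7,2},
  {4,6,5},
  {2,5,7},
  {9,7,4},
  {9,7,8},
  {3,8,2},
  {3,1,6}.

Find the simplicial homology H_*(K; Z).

H_0 = Z,  H_1 = Z ⊕ Z/2Z,  H_2 = 0.

We work with the vertex ordering 1 < 2 < 3 < 4 < 5 < 6 < 7 < 8 < 9. The simplices of K, each written with vertices in increasing order, are:

  0-simplices (9): [1], [2], [3], [4], [5], [6], [7], [8], [9]
  1-simplices (27): (27 of them)
  2-simplices (18): [1,2,5], [1,2,8], [1,3,6], [1,3,9], [1,5,9], [1,6,8], [2,3,4], [2,3,8], [2,4,7], [2,5,7], [3,4,6], [3,8,9], [4,5,6], [4,5,9], [4,7,9], [5,6,7], [6,7,8], [7,8,9]

so the chain groups are C_0 ≅ Z^9, C_1 ≅ Z^27, C_2 ≅ Z^18.

∂_1: C_1 → C_0 sends each edge [p,q] (with p < q) to q − p.
The 9×27 boundary matrix has rank 8 and Smith normal form diag(1,1,1,1,1,1,1,1).

Boundary ∂_2: C_2 → C_1 sends each 2-simplex [p,q,r] to [q,r] − [p,r] + [p,q]. For instance
  ∂[1,2,5] = [2,5] − [1,5] + [1,2],
  ∂[2,5,7] = [5,7] − [2,7] + [2,5].
As a 27×18 matrix over Z this has rank 18, with invariant factors (1,1,1,1,1,1,1,1,1,1,1,1,1,1,1,1,1,2).

Now H_k = ker ∂_k / im ∂_{k+1}, so:

  H_0: rank C_0 − rank ∂_1 = 9 − 8 = 1, and the invariant factors of ∂_1 are all 1, so H_0 ≅ Z.
  H_1: rank ker ∂_1 − rank ∂_2 = (27 − 8) − 18 = 1, and ∂_2 has invariant factor 2 > 1, so H_1 ≅ Z ⊕ Z/2Z.
  H_2: rank ker ∂_2 − rank ∂_3 = (18 − 18) − 0 = 0, and there is no ∂_3, so H_2 ≅ 0.

(K is a triangulation of the Klein bottle.)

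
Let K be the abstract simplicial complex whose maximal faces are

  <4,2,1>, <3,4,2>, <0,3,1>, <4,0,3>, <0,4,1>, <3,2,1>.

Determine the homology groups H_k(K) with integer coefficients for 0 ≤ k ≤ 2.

H_0 = Z,  H_1 = 0,  H_2 = Z.

Fix the vertex order 0 < 1 < 2 < 3 < 4 and write every simplex with vertices in increasing order. Then dim K = 2 and the simplices of K are:

  0-simplices (5): [0], [1], [2], [3], [4]
  1-simplices (9): [0,1], [0,3], [0,4], [1,2], [1,3], [1,4], [2,3], [2,4], [3,4]
  2-simplices (6): [0,1,3], [0,1,4], [0,3,4], [1,2,3], [1,2,4], [2,3,4]

Hence C_0 ≅ Z^5, C_1 ≅ Z^9, C_2 ≅ Z^6.

∂_1: C_1 → C_0 sends each edge [p,q] (with p < q) to q − p. For instance
  ∂[3,4] = [4] − [3].
This gives a 5×9 integer matrix of rank 4; reducing to Smith normal form yields diagonal entries (1,1,1,1).

The boundary map ∂_2: C_2 → C_1 maps a triangle to the signed sum of its edges. For instance
  ∂[1,2,3] = [2,3] − [1,3] + [1,2],
  ∂[0,3,4] = [3,4] − [0,4] + [0,3].
As a 9×6 matrix over Z this has rank 5, with invariant factors (1,1,1,1,1).

Now H_k = ker ∂_k / im ∂_{k+1}, so:

  H_0: rank C_0 − rank ∂_1 = 5 − 4 = 1, and the invariant factors of ∂_1 are all 1, so H_0 ≅ Z.
  H_1: rank ker ∂_1 − rank ∂_2 = (9 − 4) − 5 = 0, and the invariant factors of ∂_2 are all 1, so H_1 ≅ 0.
  H_2: rank ker ∂_2 − rank ∂_3 = (6 − 5) − 0 = 1, and there is no ∂_3, so H_2 ≅ Z.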